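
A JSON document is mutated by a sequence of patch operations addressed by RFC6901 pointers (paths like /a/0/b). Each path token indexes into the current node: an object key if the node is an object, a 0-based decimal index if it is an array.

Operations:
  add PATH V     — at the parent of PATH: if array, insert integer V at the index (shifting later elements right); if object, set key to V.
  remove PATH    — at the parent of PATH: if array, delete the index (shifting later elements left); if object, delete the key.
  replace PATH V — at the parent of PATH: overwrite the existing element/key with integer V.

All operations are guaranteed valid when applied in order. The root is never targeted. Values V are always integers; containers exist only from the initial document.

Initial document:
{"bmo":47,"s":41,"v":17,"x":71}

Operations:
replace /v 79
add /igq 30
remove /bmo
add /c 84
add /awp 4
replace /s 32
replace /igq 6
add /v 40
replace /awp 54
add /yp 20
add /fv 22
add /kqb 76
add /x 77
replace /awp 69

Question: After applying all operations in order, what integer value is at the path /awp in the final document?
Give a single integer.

Answer: 69

Derivation:
After op 1 (replace /v 79): {"bmo":47,"s":41,"v":79,"x":71}
After op 2 (add /igq 30): {"bmo":47,"igq":30,"s":41,"v":79,"x":71}
After op 3 (remove /bmo): {"igq":30,"s":41,"v":79,"x":71}
After op 4 (add /c 84): {"c":84,"igq":30,"s":41,"v":79,"x":71}
After op 5 (add /awp 4): {"awp":4,"c":84,"igq":30,"s":41,"v":79,"x":71}
After op 6 (replace /s 32): {"awp":4,"c":84,"igq":30,"s":32,"v":79,"x":71}
After op 7 (replace /igq 6): {"awp":4,"c":84,"igq":6,"s":32,"v":79,"x":71}
After op 8 (add /v 40): {"awp":4,"c":84,"igq":6,"s":32,"v":40,"x":71}
After op 9 (replace /awp 54): {"awp":54,"c":84,"igq":6,"s":32,"v":40,"x":71}
After op 10 (add /yp 20): {"awp":54,"c":84,"igq":6,"s":32,"v":40,"x":71,"yp":20}
After op 11 (add /fv 22): {"awp":54,"c":84,"fv":22,"igq":6,"s":32,"v":40,"x":71,"yp":20}
After op 12 (add /kqb 76): {"awp":54,"c":84,"fv":22,"igq":6,"kqb":76,"s":32,"v":40,"x":71,"yp":20}
After op 13 (add /x 77): {"awp":54,"c":84,"fv":22,"igq":6,"kqb":76,"s":32,"v":40,"x":77,"yp":20}
After op 14 (replace /awp 69): {"awp":69,"c":84,"fv":22,"igq":6,"kqb":76,"s":32,"v":40,"x":77,"yp":20}
Value at /awp: 69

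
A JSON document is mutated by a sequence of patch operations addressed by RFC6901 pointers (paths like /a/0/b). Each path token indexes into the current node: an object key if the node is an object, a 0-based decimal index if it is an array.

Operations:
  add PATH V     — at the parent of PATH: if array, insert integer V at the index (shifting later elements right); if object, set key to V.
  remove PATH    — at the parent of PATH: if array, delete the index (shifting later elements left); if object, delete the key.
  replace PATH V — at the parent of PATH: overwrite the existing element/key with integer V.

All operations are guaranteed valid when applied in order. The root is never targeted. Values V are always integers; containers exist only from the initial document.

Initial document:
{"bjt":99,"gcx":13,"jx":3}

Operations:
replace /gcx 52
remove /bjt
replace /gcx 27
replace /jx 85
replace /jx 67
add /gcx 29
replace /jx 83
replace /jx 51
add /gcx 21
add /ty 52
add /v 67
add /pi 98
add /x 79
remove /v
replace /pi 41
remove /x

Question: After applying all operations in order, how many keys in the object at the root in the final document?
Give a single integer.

After op 1 (replace /gcx 52): {"bjt":99,"gcx":52,"jx":3}
After op 2 (remove /bjt): {"gcx":52,"jx":3}
After op 3 (replace /gcx 27): {"gcx":27,"jx":3}
After op 4 (replace /jx 85): {"gcx":27,"jx":85}
After op 5 (replace /jx 67): {"gcx":27,"jx":67}
After op 6 (add /gcx 29): {"gcx":29,"jx":67}
After op 7 (replace /jx 83): {"gcx":29,"jx":83}
After op 8 (replace /jx 51): {"gcx":29,"jx":51}
After op 9 (add /gcx 21): {"gcx":21,"jx":51}
After op 10 (add /ty 52): {"gcx":21,"jx":51,"ty":52}
After op 11 (add /v 67): {"gcx":21,"jx":51,"ty":52,"v":67}
After op 12 (add /pi 98): {"gcx":21,"jx":51,"pi":98,"ty":52,"v":67}
After op 13 (add /x 79): {"gcx":21,"jx":51,"pi":98,"ty":52,"v":67,"x":79}
After op 14 (remove /v): {"gcx":21,"jx":51,"pi":98,"ty":52,"x":79}
After op 15 (replace /pi 41): {"gcx":21,"jx":51,"pi":41,"ty":52,"x":79}
After op 16 (remove /x): {"gcx":21,"jx":51,"pi":41,"ty":52}
Size at the root: 4

Answer: 4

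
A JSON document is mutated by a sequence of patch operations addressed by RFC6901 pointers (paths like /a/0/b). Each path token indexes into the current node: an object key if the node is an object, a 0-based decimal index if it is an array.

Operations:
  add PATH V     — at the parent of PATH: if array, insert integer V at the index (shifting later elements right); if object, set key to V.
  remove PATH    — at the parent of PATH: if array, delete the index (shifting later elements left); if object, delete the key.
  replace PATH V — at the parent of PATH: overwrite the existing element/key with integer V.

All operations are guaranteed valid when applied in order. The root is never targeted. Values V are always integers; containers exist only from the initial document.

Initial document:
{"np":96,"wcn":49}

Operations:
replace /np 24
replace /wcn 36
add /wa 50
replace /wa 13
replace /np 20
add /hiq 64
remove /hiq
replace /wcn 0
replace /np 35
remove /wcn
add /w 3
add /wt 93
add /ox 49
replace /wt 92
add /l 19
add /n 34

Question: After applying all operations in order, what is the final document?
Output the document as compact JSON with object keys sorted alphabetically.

After op 1 (replace /np 24): {"np":24,"wcn":49}
After op 2 (replace /wcn 36): {"np":24,"wcn":36}
After op 3 (add /wa 50): {"np":24,"wa":50,"wcn":36}
After op 4 (replace /wa 13): {"np":24,"wa":13,"wcn":36}
After op 5 (replace /np 20): {"np":20,"wa":13,"wcn":36}
After op 6 (add /hiq 64): {"hiq":64,"np":20,"wa":13,"wcn":36}
After op 7 (remove /hiq): {"np":20,"wa":13,"wcn":36}
After op 8 (replace /wcn 0): {"np":20,"wa":13,"wcn":0}
After op 9 (replace /np 35): {"np":35,"wa":13,"wcn":0}
After op 10 (remove /wcn): {"np":35,"wa":13}
After op 11 (add /w 3): {"np":35,"w":3,"wa":13}
After op 12 (add /wt 93): {"np":35,"w":3,"wa":13,"wt":93}
After op 13 (add /ox 49): {"np":35,"ox":49,"w":3,"wa":13,"wt":93}
After op 14 (replace /wt 92): {"np":35,"ox":49,"w":3,"wa":13,"wt":92}
After op 15 (add /l 19): {"l":19,"np":35,"ox":49,"w":3,"wa":13,"wt":92}
After op 16 (add /n 34): {"l":19,"n":34,"np":35,"ox":49,"w":3,"wa":13,"wt":92}

Answer: {"l":19,"n":34,"np":35,"ox":49,"w":3,"wa":13,"wt":92}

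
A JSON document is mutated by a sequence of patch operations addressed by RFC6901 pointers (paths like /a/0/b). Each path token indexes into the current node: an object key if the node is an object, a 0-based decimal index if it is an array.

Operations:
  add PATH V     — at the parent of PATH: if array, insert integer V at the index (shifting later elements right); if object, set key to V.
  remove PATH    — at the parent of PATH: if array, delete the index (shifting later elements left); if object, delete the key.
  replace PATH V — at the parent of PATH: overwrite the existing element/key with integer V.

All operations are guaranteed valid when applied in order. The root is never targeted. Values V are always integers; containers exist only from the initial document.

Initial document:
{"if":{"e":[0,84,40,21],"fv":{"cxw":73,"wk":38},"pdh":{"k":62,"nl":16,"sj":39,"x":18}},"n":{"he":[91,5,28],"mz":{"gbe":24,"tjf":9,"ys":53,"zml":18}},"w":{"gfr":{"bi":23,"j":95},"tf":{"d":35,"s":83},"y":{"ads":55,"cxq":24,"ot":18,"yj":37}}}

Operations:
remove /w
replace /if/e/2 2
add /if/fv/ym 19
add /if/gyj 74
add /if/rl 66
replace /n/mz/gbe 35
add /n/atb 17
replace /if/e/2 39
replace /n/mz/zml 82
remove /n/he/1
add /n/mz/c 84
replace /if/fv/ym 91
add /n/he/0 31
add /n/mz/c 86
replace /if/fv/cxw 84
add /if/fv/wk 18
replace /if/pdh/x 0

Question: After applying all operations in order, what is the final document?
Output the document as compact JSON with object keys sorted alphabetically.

After op 1 (remove /w): {"if":{"e":[0,84,40,21],"fv":{"cxw":73,"wk":38},"pdh":{"k":62,"nl":16,"sj":39,"x":18}},"n":{"he":[91,5,28],"mz":{"gbe":24,"tjf":9,"ys":53,"zml":18}}}
After op 2 (replace /if/e/2 2): {"if":{"e":[0,84,2,21],"fv":{"cxw":73,"wk":38},"pdh":{"k":62,"nl":16,"sj":39,"x":18}},"n":{"he":[91,5,28],"mz":{"gbe":24,"tjf":9,"ys":53,"zml":18}}}
After op 3 (add /if/fv/ym 19): {"if":{"e":[0,84,2,21],"fv":{"cxw":73,"wk":38,"ym":19},"pdh":{"k":62,"nl":16,"sj":39,"x":18}},"n":{"he":[91,5,28],"mz":{"gbe":24,"tjf":9,"ys":53,"zml":18}}}
After op 4 (add /if/gyj 74): {"if":{"e":[0,84,2,21],"fv":{"cxw":73,"wk":38,"ym":19},"gyj":74,"pdh":{"k":62,"nl":16,"sj":39,"x":18}},"n":{"he":[91,5,28],"mz":{"gbe":24,"tjf":9,"ys":53,"zml":18}}}
After op 5 (add /if/rl 66): {"if":{"e":[0,84,2,21],"fv":{"cxw":73,"wk":38,"ym":19},"gyj":74,"pdh":{"k":62,"nl":16,"sj":39,"x":18},"rl":66},"n":{"he":[91,5,28],"mz":{"gbe":24,"tjf":9,"ys":53,"zml":18}}}
After op 6 (replace /n/mz/gbe 35): {"if":{"e":[0,84,2,21],"fv":{"cxw":73,"wk":38,"ym":19},"gyj":74,"pdh":{"k":62,"nl":16,"sj":39,"x":18},"rl":66},"n":{"he":[91,5,28],"mz":{"gbe":35,"tjf":9,"ys":53,"zml":18}}}
After op 7 (add /n/atb 17): {"if":{"e":[0,84,2,21],"fv":{"cxw":73,"wk":38,"ym":19},"gyj":74,"pdh":{"k":62,"nl":16,"sj":39,"x":18},"rl":66},"n":{"atb":17,"he":[91,5,28],"mz":{"gbe":35,"tjf":9,"ys":53,"zml":18}}}
After op 8 (replace /if/e/2 39): {"if":{"e":[0,84,39,21],"fv":{"cxw":73,"wk":38,"ym":19},"gyj":74,"pdh":{"k":62,"nl":16,"sj":39,"x":18},"rl":66},"n":{"atb":17,"he":[91,5,28],"mz":{"gbe":35,"tjf":9,"ys":53,"zml":18}}}
After op 9 (replace /n/mz/zml 82): {"if":{"e":[0,84,39,21],"fv":{"cxw":73,"wk":38,"ym":19},"gyj":74,"pdh":{"k":62,"nl":16,"sj":39,"x":18},"rl":66},"n":{"atb":17,"he":[91,5,28],"mz":{"gbe":35,"tjf":9,"ys":53,"zml":82}}}
After op 10 (remove /n/he/1): {"if":{"e":[0,84,39,21],"fv":{"cxw":73,"wk":38,"ym":19},"gyj":74,"pdh":{"k":62,"nl":16,"sj":39,"x":18},"rl":66},"n":{"atb":17,"he":[91,28],"mz":{"gbe":35,"tjf":9,"ys":53,"zml":82}}}
After op 11 (add /n/mz/c 84): {"if":{"e":[0,84,39,21],"fv":{"cxw":73,"wk":38,"ym":19},"gyj":74,"pdh":{"k":62,"nl":16,"sj":39,"x":18},"rl":66},"n":{"atb":17,"he":[91,28],"mz":{"c":84,"gbe":35,"tjf":9,"ys":53,"zml":82}}}
After op 12 (replace /if/fv/ym 91): {"if":{"e":[0,84,39,21],"fv":{"cxw":73,"wk":38,"ym":91},"gyj":74,"pdh":{"k":62,"nl":16,"sj":39,"x":18},"rl":66},"n":{"atb":17,"he":[91,28],"mz":{"c":84,"gbe":35,"tjf":9,"ys":53,"zml":82}}}
After op 13 (add /n/he/0 31): {"if":{"e":[0,84,39,21],"fv":{"cxw":73,"wk":38,"ym":91},"gyj":74,"pdh":{"k":62,"nl":16,"sj":39,"x":18},"rl":66},"n":{"atb":17,"he":[31,91,28],"mz":{"c":84,"gbe":35,"tjf":9,"ys":53,"zml":82}}}
After op 14 (add /n/mz/c 86): {"if":{"e":[0,84,39,21],"fv":{"cxw":73,"wk":38,"ym":91},"gyj":74,"pdh":{"k":62,"nl":16,"sj":39,"x":18},"rl":66},"n":{"atb":17,"he":[31,91,28],"mz":{"c":86,"gbe":35,"tjf":9,"ys":53,"zml":82}}}
After op 15 (replace /if/fv/cxw 84): {"if":{"e":[0,84,39,21],"fv":{"cxw":84,"wk":38,"ym":91},"gyj":74,"pdh":{"k":62,"nl":16,"sj":39,"x":18},"rl":66},"n":{"atb":17,"he":[31,91,28],"mz":{"c":86,"gbe":35,"tjf":9,"ys":53,"zml":82}}}
After op 16 (add /if/fv/wk 18): {"if":{"e":[0,84,39,21],"fv":{"cxw":84,"wk":18,"ym":91},"gyj":74,"pdh":{"k":62,"nl":16,"sj":39,"x":18},"rl":66},"n":{"atb":17,"he":[31,91,28],"mz":{"c":86,"gbe":35,"tjf":9,"ys":53,"zml":82}}}
After op 17 (replace /if/pdh/x 0): {"if":{"e":[0,84,39,21],"fv":{"cxw":84,"wk":18,"ym":91},"gyj":74,"pdh":{"k":62,"nl":16,"sj":39,"x":0},"rl":66},"n":{"atb":17,"he":[31,91,28],"mz":{"c":86,"gbe":35,"tjf":9,"ys":53,"zml":82}}}

Answer: {"if":{"e":[0,84,39,21],"fv":{"cxw":84,"wk":18,"ym":91},"gyj":74,"pdh":{"k":62,"nl":16,"sj":39,"x":0},"rl":66},"n":{"atb":17,"he":[31,91,28],"mz":{"c":86,"gbe":35,"tjf":9,"ys":53,"zml":82}}}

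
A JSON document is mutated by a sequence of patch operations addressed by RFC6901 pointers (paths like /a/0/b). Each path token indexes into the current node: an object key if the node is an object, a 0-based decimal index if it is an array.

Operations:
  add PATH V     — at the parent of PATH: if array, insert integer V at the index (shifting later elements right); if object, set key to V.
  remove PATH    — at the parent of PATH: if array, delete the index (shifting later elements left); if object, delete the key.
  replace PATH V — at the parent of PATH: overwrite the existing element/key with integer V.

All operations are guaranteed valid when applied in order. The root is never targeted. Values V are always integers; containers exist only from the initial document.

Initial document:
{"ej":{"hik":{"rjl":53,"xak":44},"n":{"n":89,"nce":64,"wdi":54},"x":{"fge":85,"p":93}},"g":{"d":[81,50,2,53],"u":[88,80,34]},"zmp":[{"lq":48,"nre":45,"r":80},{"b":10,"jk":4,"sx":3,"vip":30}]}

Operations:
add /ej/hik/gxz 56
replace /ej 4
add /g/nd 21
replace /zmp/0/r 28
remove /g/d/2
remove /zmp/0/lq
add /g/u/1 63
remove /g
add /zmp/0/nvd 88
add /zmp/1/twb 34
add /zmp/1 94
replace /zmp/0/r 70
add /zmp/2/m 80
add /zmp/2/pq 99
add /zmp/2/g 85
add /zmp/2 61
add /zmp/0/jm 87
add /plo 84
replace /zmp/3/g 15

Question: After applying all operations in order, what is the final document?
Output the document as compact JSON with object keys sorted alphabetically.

Answer: {"ej":4,"plo":84,"zmp":[{"jm":87,"nre":45,"nvd":88,"r":70},94,61,{"b":10,"g":15,"jk":4,"m":80,"pq":99,"sx":3,"twb":34,"vip":30}]}

Derivation:
After op 1 (add /ej/hik/gxz 56): {"ej":{"hik":{"gxz":56,"rjl":53,"xak":44},"n":{"n":89,"nce":64,"wdi":54},"x":{"fge":85,"p":93}},"g":{"d":[81,50,2,53],"u":[88,80,34]},"zmp":[{"lq":48,"nre":45,"r":80},{"b":10,"jk":4,"sx":3,"vip":30}]}
After op 2 (replace /ej 4): {"ej":4,"g":{"d":[81,50,2,53],"u":[88,80,34]},"zmp":[{"lq":48,"nre":45,"r":80},{"b":10,"jk":4,"sx":3,"vip":30}]}
After op 3 (add /g/nd 21): {"ej":4,"g":{"d":[81,50,2,53],"nd":21,"u":[88,80,34]},"zmp":[{"lq":48,"nre":45,"r":80},{"b":10,"jk":4,"sx":3,"vip":30}]}
After op 4 (replace /zmp/0/r 28): {"ej":4,"g":{"d":[81,50,2,53],"nd":21,"u":[88,80,34]},"zmp":[{"lq":48,"nre":45,"r":28},{"b":10,"jk":4,"sx":3,"vip":30}]}
After op 5 (remove /g/d/2): {"ej":4,"g":{"d":[81,50,53],"nd":21,"u":[88,80,34]},"zmp":[{"lq":48,"nre":45,"r":28},{"b":10,"jk":4,"sx":3,"vip":30}]}
After op 6 (remove /zmp/0/lq): {"ej":4,"g":{"d":[81,50,53],"nd":21,"u":[88,80,34]},"zmp":[{"nre":45,"r":28},{"b":10,"jk":4,"sx":3,"vip":30}]}
After op 7 (add /g/u/1 63): {"ej":4,"g":{"d":[81,50,53],"nd":21,"u":[88,63,80,34]},"zmp":[{"nre":45,"r":28},{"b":10,"jk":4,"sx":3,"vip":30}]}
After op 8 (remove /g): {"ej":4,"zmp":[{"nre":45,"r":28},{"b":10,"jk":4,"sx":3,"vip":30}]}
After op 9 (add /zmp/0/nvd 88): {"ej":4,"zmp":[{"nre":45,"nvd":88,"r":28},{"b":10,"jk":4,"sx":3,"vip":30}]}
After op 10 (add /zmp/1/twb 34): {"ej":4,"zmp":[{"nre":45,"nvd":88,"r":28},{"b":10,"jk":4,"sx":3,"twb":34,"vip":30}]}
After op 11 (add /zmp/1 94): {"ej":4,"zmp":[{"nre":45,"nvd":88,"r":28},94,{"b":10,"jk":4,"sx":3,"twb":34,"vip":30}]}
After op 12 (replace /zmp/0/r 70): {"ej":4,"zmp":[{"nre":45,"nvd":88,"r":70},94,{"b":10,"jk":4,"sx":3,"twb":34,"vip":30}]}
After op 13 (add /zmp/2/m 80): {"ej":4,"zmp":[{"nre":45,"nvd":88,"r":70},94,{"b":10,"jk":4,"m":80,"sx":3,"twb":34,"vip":30}]}
After op 14 (add /zmp/2/pq 99): {"ej":4,"zmp":[{"nre":45,"nvd":88,"r":70},94,{"b":10,"jk":4,"m":80,"pq":99,"sx":3,"twb":34,"vip":30}]}
After op 15 (add /zmp/2/g 85): {"ej":4,"zmp":[{"nre":45,"nvd":88,"r":70},94,{"b":10,"g":85,"jk":4,"m":80,"pq":99,"sx":3,"twb":34,"vip":30}]}
After op 16 (add /zmp/2 61): {"ej":4,"zmp":[{"nre":45,"nvd":88,"r":70},94,61,{"b":10,"g":85,"jk":4,"m":80,"pq":99,"sx":3,"twb":34,"vip":30}]}
After op 17 (add /zmp/0/jm 87): {"ej":4,"zmp":[{"jm":87,"nre":45,"nvd":88,"r":70},94,61,{"b":10,"g":85,"jk":4,"m":80,"pq":99,"sx":3,"twb":34,"vip":30}]}
After op 18 (add /plo 84): {"ej":4,"plo":84,"zmp":[{"jm":87,"nre":45,"nvd":88,"r":70},94,61,{"b":10,"g":85,"jk":4,"m":80,"pq":99,"sx":3,"twb":34,"vip":30}]}
After op 19 (replace /zmp/3/g 15): {"ej":4,"plo":84,"zmp":[{"jm":87,"nre":45,"nvd":88,"r":70},94,61,{"b":10,"g":15,"jk":4,"m":80,"pq":99,"sx":3,"twb":34,"vip":30}]}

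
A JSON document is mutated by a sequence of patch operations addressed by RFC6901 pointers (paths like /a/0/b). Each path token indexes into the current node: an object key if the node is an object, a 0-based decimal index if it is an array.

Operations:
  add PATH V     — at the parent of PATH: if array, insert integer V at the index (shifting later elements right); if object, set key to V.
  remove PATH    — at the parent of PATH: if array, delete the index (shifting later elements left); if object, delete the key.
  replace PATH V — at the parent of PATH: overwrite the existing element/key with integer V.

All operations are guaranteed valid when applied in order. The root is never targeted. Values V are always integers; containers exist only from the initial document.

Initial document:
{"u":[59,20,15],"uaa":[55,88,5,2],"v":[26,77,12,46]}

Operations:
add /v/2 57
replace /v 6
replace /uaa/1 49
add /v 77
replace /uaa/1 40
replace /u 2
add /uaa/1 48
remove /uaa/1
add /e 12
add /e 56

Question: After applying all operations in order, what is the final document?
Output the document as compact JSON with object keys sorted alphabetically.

After op 1 (add /v/2 57): {"u":[59,20,15],"uaa":[55,88,5,2],"v":[26,77,57,12,46]}
After op 2 (replace /v 6): {"u":[59,20,15],"uaa":[55,88,5,2],"v":6}
After op 3 (replace /uaa/1 49): {"u":[59,20,15],"uaa":[55,49,5,2],"v":6}
After op 4 (add /v 77): {"u":[59,20,15],"uaa":[55,49,5,2],"v":77}
After op 5 (replace /uaa/1 40): {"u":[59,20,15],"uaa":[55,40,5,2],"v":77}
After op 6 (replace /u 2): {"u":2,"uaa":[55,40,5,2],"v":77}
After op 7 (add /uaa/1 48): {"u":2,"uaa":[55,48,40,5,2],"v":77}
After op 8 (remove /uaa/1): {"u":2,"uaa":[55,40,5,2],"v":77}
After op 9 (add /e 12): {"e":12,"u":2,"uaa":[55,40,5,2],"v":77}
After op 10 (add /e 56): {"e":56,"u":2,"uaa":[55,40,5,2],"v":77}

Answer: {"e":56,"u":2,"uaa":[55,40,5,2],"v":77}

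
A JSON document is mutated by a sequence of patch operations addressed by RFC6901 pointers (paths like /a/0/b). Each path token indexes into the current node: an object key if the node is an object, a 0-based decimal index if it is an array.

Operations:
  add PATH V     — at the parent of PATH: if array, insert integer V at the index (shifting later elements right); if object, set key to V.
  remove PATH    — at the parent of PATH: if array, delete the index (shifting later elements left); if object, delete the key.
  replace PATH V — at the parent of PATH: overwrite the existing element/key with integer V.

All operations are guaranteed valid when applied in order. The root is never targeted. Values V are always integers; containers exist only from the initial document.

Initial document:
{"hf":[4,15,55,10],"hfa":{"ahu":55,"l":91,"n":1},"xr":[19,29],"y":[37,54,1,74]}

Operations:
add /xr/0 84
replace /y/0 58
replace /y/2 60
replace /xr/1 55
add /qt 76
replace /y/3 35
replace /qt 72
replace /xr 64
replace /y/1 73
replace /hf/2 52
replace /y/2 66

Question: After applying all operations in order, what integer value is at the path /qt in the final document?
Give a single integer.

Answer: 72

Derivation:
After op 1 (add /xr/0 84): {"hf":[4,15,55,10],"hfa":{"ahu":55,"l":91,"n":1},"xr":[84,19,29],"y":[37,54,1,74]}
After op 2 (replace /y/0 58): {"hf":[4,15,55,10],"hfa":{"ahu":55,"l":91,"n":1},"xr":[84,19,29],"y":[58,54,1,74]}
After op 3 (replace /y/2 60): {"hf":[4,15,55,10],"hfa":{"ahu":55,"l":91,"n":1},"xr":[84,19,29],"y":[58,54,60,74]}
After op 4 (replace /xr/1 55): {"hf":[4,15,55,10],"hfa":{"ahu":55,"l":91,"n":1},"xr":[84,55,29],"y":[58,54,60,74]}
After op 5 (add /qt 76): {"hf":[4,15,55,10],"hfa":{"ahu":55,"l":91,"n":1},"qt":76,"xr":[84,55,29],"y":[58,54,60,74]}
After op 6 (replace /y/3 35): {"hf":[4,15,55,10],"hfa":{"ahu":55,"l":91,"n":1},"qt":76,"xr":[84,55,29],"y":[58,54,60,35]}
After op 7 (replace /qt 72): {"hf":[4,15,55,10],"hfa":{"ahu":55,"l":91,"n":1},"qt":72,"xr":[84,55,29],"y":[58,54,60,35]}
After op 8 (replace /xr 64): {"hf":[4,15,55,10],"hfa":{"ahu":55,"l":91,"n":1},"qt":72,"xr":64,"y":[58,54,60,35]}
After op 9 (replace /y/1 73): {"hf":[4,15,55,10],"hfa":{"ahu":55,"l":91,"n":1},"qt":72,"xr":64,"y":[58,73,60,35]}
After op 10 (replace /hf/2 52): {"hf":[4,15,52,10],"hfa":{"ahu":55,"l":91,"n":1},"qt":72,"xr":64,"y":[58,73,60,35]}
After op 11 (replace /y/2 66): {"hf":[4,15,52,10],"hfa":{"ahu":55,"l":91,"n":1},"qt":72,"xr":64,"y":[58,73,66,35]}
Value at /qt: 72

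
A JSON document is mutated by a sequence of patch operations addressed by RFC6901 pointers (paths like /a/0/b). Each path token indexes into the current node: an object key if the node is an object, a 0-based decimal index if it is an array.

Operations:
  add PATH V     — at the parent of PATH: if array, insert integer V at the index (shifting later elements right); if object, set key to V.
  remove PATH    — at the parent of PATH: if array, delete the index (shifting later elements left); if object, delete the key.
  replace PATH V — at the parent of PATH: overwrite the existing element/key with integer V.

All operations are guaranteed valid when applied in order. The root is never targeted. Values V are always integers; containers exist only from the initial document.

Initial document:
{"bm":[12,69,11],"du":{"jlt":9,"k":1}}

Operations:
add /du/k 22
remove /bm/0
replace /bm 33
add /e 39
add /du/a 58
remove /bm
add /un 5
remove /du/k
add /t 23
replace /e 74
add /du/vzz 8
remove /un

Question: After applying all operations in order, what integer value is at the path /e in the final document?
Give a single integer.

After op 1 (add /du/k 22): {"bm":[12,69,11],"du":{"jlt":9,"k":22}}
After op 2 (remove /bm/0): {"bm":[69,11],"du":{"jlt":9,"k":22}}
After op 3 (replace /bm 33): {"bm":33,"du":{"jlt":9,"k":22}}
After op 4 (add /e 39): {"bm":33,"du":{"jlt":9,"k":22},"e":39}
After op 5 (add /du/a 58): {"bm":33,"du":{"a":58,"jlt":9,"k":22},"e":39}
After op 6 (remove /bm): {"du":{"a":58,"jlt":9,"k":22},"e":39}
After op 7 (add /un 5): {"du":{"a":58,"jlt":9,"k":22},"e":39,"un":5}
After op 8 (remove /du/k): {"du":{"a":58,"jlt":9},"e":39,"un":5}
After op 9 (add /t 23): {"du":{"a":58,"jlt":9},"e":39,"t":23,"un":5}
After op 10 (replace /e 74): {"du":{"a":58,"jlt":9},"e":74,"t":23,"un":5}
After op 11 (add /du/vzz 8): {"du":{"a":58,"jlt":9,"vzz":8},"e":74,"t":23,"un":5}
After op 12 (remove /un): {"du":{"a":58,"jlt":9,"vzz":8},"e":74,"t":23}
Value at /e: 74

Answer: 74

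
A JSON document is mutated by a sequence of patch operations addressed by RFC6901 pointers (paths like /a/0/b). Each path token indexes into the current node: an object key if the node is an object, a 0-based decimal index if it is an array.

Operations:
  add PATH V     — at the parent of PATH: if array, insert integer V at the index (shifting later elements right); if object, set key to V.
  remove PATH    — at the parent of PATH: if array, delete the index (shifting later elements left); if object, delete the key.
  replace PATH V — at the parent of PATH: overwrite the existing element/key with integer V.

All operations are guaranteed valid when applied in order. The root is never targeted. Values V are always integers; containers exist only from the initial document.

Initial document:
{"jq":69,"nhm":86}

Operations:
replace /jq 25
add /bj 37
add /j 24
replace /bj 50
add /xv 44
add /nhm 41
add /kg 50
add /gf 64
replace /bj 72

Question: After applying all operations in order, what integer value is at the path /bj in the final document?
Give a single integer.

Answer: 72

Derivation:
After op 1 (replace /jq 25): {"jq":25,"nhm":86}
After op 2 (add /bj 37): {"bj":37,"jq":25,"nhm":86}
After op 3 (add /j 24): {"bj":37,"j":24,"jq":25,"nhm":86}
After op 4 (replace /bj 50): {"bj":50,"j":24,"jq":25,"nhm":86}
After op 5 (add /xv 44): {"bj":50,"j":24,"jq":25,"nhm":86,"xv":44}
After op 6 (add /nhm 41): {"bj":50,"j":24,"jq":25,"nhm":41,"xv":44}
After op 7 (add /kg 50): {"bj":50,"j":24,"jq":25,"kg":50,"nhm":41,"xv":44}
After op 8 (add /gf 64): {"bj":50,"gf":64,"j":24,"jq":25,"kg":50,"nhm":41,"xv":44}
After op 9 (replace /bj 72): {"bj":72,"gf":64,"j":24,"jq":25,"kg":50,"nhm":41,"xv":44}
Value at /bj: 72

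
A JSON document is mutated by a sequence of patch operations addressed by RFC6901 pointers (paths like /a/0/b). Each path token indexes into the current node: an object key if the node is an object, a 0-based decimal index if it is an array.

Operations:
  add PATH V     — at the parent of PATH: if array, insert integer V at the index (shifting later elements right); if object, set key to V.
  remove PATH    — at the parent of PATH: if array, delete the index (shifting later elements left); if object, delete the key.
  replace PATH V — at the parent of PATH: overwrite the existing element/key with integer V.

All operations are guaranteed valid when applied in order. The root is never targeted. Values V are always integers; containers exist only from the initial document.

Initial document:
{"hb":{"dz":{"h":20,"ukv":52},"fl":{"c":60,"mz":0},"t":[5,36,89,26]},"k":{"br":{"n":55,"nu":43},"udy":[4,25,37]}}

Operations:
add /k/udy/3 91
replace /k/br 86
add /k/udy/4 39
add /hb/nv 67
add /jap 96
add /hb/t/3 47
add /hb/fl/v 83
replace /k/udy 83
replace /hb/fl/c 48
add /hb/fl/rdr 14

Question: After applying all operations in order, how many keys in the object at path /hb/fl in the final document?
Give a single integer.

Answer: 4

Derivation:
After op 1 (add /k/udy/3 91): {"hb":{"dz":{"h":20,"ukv":52},"fl":{"c":60,"mz":0},"t":[5,36,89,26]},"k":{"br":{"n":55,"nu":43},"udy":[4,25,37,91]}}
After op 2 (replace /k/br 86): {"hb":{"dz":{"h":20,"ukv":52},"fl":{"c":60,"mz":0},"t":[5,36,89,26]},"k":{"br":86,"udy":[4,25,37,91]}}
After op 3 (add /k/udy/4 39): {"hb":{"dz":{"h":20,"ukv":52},"fl":{"c":60,"mz":0},"t":[5,36,89,26]},"k":{"br":86,"udy":[4,25,37,91,39]}}
After op 4 (add /hb/nv 67): {"hb":{"dz":{"h":20,"ukv":52},"fl":{"c":60,"mz":0},"nv":67,"t":[5,36,89,26]},"k":{"br":86,"udy":[4,25,37,91,39]}}
After op 5 (add /jap 96): {"hb":{"dz":{"h":20,"ukv":52},"fl":{"c":60,"mz":0},"nv":67,"t":[5,36,89,26]},"jap":96,"k":{"br":86,"udy":[4,25,37,91,39]}}
After op 6 (add /hb/t/3 47): {"hb":{"dz":{"h":20,"ukv":52},"fl":{"c":60,"mz":0},"nv":67,"t":[5,36,89,47,26]},"jap":96,"k":{"br":86,"udy":[4,25,37,91,39]}}
After op 7 (add /hb/fl/v 83): {"hb":{"dz":{"h":20,"ukv":52},"fl":{"c":60,"mz":0,"v":83},"nv":67,"t":[5,36,89,47,26]},"jap":96,"k":{"br":86,"udy":[4,25,37,91,39]}}
After op 8 (replace /k/udy 83): {"hb":{"dz":{"h":20,"ukv":52},"fl":{"c":60,"mz":0,"v":83},"nv":67,"t":[5,36,89,47,26]},"jap":96,"k":{"br":86,"udy":83}}
After op 9 (replace /hb/fl/c 48): {"hb":{"dz":{"h":20,"ukv":52},"fl":{"c":48,"mz":0,"v":83},"nv":67,"t":[5,36,89,47,26]},"jap":96,"k":{"br":86,"udy":83}}
After op 10 (add /hb/fl/rdr 14): {"hb":{"dz":{"h":20,"ukv":52},"fl":{"c":48,"mz":0,"rdr":14,"v":83},"nv":67,"t":[5,36,89,47,26]},"jap":96,"k":{"br":86,"udy":83}}
Size at path /hb/fl: 4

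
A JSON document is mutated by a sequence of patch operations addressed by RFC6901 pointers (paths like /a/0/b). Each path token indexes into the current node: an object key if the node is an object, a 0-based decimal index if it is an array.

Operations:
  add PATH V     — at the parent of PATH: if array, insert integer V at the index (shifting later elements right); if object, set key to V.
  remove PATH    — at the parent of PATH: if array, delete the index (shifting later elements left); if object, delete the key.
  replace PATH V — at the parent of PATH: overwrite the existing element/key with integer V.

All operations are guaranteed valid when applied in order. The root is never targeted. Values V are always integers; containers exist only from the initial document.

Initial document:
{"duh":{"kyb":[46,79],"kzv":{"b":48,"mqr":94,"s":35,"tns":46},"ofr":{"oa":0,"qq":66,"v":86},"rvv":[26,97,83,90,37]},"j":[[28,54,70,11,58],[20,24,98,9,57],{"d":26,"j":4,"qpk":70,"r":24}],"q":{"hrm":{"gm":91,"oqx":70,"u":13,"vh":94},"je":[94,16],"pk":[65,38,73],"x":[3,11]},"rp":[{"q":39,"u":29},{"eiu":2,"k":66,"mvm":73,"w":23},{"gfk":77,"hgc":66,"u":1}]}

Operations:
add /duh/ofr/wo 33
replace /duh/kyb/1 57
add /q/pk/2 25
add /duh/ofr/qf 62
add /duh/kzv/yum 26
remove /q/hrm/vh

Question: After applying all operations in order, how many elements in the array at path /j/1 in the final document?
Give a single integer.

After op 1 (add /duh/ofr/wo 33): {"duh":{"kyb":[46,79],"kzv":{"b":48,"mqr":94,"s":35,"tns":46},"ofr":{"oa":0,"qq":66,"v":86,"wo":33},"rvv":[26,97,83,90,37]},"j":[[28,54,70,11,58],[20,24,98,9,57],{"d":26,"j":4,"qpk":70,"r":24}],"q":{"hrm":{"gm":91,"oqx":70,"u":13,"vh":94},"je":[94,16],"pk":[65,38,73],"x":[3,11]},"rp":[{"q":39,"u":29},{"eiu":2,"k":66,"mvm":73,"w":23},{"gfk":77,"hgc":66,"u":1}]}
After op 2 (replace /duh/kyb/1 57): {"duh":{"kyb":[46,57],"kzv":{"b":48,"mqr":94,"s":35,"tns":46},"ofr":{"oa":0,"qq":66,"v":86,"wo":33},"rvv":[26,97,83,90,37]},"j":[[28,54,70,11,58],[20,24,98,9,57],{"d":26,"j":4,"qpk":70,"r":24}],"q":{"hrm":{"gm":91,"oqx":70,"u":13,"vh":94},"je":[94,16],"pk":[65,38,73],"x":[3,11]},"rp":[{"q":39,"u":29},{"eiu":2,"k":66,"mvm":73,"w":23},{"gfk":77,"hgc":66,"u":1}]}
After op 3 (add /q/pk/2 25): {"duh":{"kyb":[46,57],"kzv":{"b":48,"mqr":94,"s":35,"tns":46},"ofr":{"oa":0,"qq":66,"v":86,"wo":33},"rvv":[26,97,83,90,37]},"j":[[28,54,70,11,58],[20,24,98,9,57],{"d":26,"j":4,"qpk":70,"r":24}],"q":{"hrm":{"gm":91,"oqx":70,"u":13,"vh":94},"je":[94,16],"pk":[65,38,25,73],"x":[3,11]},"rp":[{"q":39,"u":29},{"eiu":2,"k":66,"mvm":73,"w":23},{"gfk":77,"hgc":66,"u":1}]}
After op 4 (add /duh/ofr/qf 62): {"duh":{"kyb":[46,57],"kzv":{"b":48,"mqr":94,"s":35,"tns":46},"ofr":{"oa":0,"qf":62,"qq":66,"v":86,"wo":33},"rvv":[26,97,83,90,37]},"j":[[28,54,70,11,58],[20,24,98,9,57],{"d":26,"j":4,"qpk":70,"r":24}],"q":{"hrm":{"gm":91,"oqx":70,"u":13,"vh":94},"je":[94,16],"pk":[65,38,25,73],"x":[3,11]},"rp":[{"q":39,"u":29},{"eiu":2,"k":66,"mvm":73,"w":23},{"gfk":77,"hgc":66,"u":1}]}
After op 5 (add /duh/kzv/yum 26): {"duh":{"kyb":[46,57],"kzv":{"b":48,"mqr":94,"s":35,"tns":46,"yum":26},"ofr":{"oa":0,"qf":62,"qq":66,"v":86,"wo":33},"rvv":[26,97,83,90,37]},"j":[[28,54,70,11,58],[20,24,98,9,57],{"d":26,"j":4,"qpk":70,"r":24}],"q":{"hrm":{"gm":91,"oqx":70,"u":13,"vh":94},"je":[94,16],"pk":[65,38,25,73],"x":[3,11]},"rp":[{"q":39,"u":29},{"eiu":2,"k":66,"mvm":73,"w":23},{"gfk":77,"hgc":66,"u":1}]}
After op 6 (remove /q/hrm/vh): {"duh":{"kyb":[46,57],"kzv":{"b":48,"mqr":94,"s":35,"tns":46,"yum":26},"ofr":{"oa":0,"qf":62,"qq":66,"v":86,"wo":33},"rvv":[26,97,83,90,37]},"j":[[28,54,70,11,58],[20,24,98,9,57],{"d":26,"j":4,"qpk":70,"r":24}],"q":{"hrm":{"gm":91,"oqx":70,"u":13},"je":[94,16],"pk":[65,38,25,73],"x":[3,11]},"rp":[{"q":39,"u":29},{"eiu":2,"k":66,"mvm":73,"w":23},{"gfk":77,"hgc":66,"u":1}]}
Size at path /j/1: 5

Answer: 5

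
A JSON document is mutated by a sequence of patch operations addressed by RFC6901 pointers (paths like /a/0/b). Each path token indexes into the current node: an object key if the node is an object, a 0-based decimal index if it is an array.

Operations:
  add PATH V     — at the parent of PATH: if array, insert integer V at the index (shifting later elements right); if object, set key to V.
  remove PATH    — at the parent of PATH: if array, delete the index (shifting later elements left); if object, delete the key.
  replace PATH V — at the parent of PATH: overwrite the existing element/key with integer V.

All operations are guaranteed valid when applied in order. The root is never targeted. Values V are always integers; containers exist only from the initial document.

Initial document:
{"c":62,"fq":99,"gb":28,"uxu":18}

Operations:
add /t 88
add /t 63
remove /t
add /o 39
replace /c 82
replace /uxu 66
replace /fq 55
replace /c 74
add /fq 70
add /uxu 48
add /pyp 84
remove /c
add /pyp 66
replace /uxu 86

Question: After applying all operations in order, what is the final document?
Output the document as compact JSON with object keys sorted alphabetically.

After op 1 (add /t 88): {"c":62,"fq":99,"gb":28,"t":88,"uxu":18}
After op 2 (add /t 63): {"c":62,"fq":99,"gb":28,"t":63,"uxu":18}
After op 3 (remove /t): {"c":62,"fq":99,"gb":28,"uxu":18}
After op 4 (add /o 39): {"c":62,"fq":99,"gb":28,"o":39,"uxu":18}
After op 5 (replace /c 82): {"c":82,"fq":99,"gb":28,"o":39,"uxu":18}
After op 6 (replace /uxu 66): {"c":82,"fq":99,"gb":28,"o":39,"uxu":66}
After op 7 (replace /fq 55): {"c":82,"fq":55,"gb":28,"o":39,"uxu":66}
After op 8 (replace /c 74): {"c":74,"fq":55,"gb":28,"o":39,"uxu":66}
After op 9 (add /fq 70): {"c":74,"fq":70,"gb":28,"o":39,"uxu":66}
After op 10 (add /uxu 48): {"c":74,"fq":70,"gb":28,"o":39,"uxu":48}
After op 11 (add /pyp 84): {"c":74,"fq":70,"gb":28,"o":39,"pyp":84,"uxu":48}
After op 12 (remove /c): {"fq":70,"gb":28,"o":39,"pyp":84,"uxu":48}
After op 13 (add /pyp 66): {"fq":70,"gb":28,"o":39,"pyp":66,"uxu":48}
After op 14 (replace /uxu 86): {"fq":70,"gb":28,"o":39,"pyp":66,"uxu":86}

Answer: {"fq":70,"gb":28,"o":39,"pyp":66,"uxu":86}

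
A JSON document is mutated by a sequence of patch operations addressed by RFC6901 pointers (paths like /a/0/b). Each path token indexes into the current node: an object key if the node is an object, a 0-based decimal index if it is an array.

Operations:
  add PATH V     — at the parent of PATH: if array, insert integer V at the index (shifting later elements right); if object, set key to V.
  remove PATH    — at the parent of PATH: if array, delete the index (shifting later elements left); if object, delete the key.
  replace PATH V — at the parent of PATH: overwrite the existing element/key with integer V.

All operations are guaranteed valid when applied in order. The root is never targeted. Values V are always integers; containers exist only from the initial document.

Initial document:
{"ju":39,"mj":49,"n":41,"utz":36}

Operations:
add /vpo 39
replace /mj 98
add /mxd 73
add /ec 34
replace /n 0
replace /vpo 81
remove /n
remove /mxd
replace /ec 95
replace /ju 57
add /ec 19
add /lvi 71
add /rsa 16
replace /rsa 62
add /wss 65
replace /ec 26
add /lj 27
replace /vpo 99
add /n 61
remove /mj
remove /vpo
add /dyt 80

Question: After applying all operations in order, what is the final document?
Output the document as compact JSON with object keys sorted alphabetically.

Answer: {"dyt":80,"ec":26,"ju":57,"lj":27,"lvi":71,"n":61,"rsa":62,"utz":36,"wss":65}

Derivation:
After op 1 (add /vpo 39): {"ju":39,"mj":49,"n":41,"utz":36,"vpo":39}
After op 2 (replace /mj 98): {"ju":39,"mj":98,"n":41,"utz":36,"vpo":39}
After op 3 (add /mxd 73): {"ju":39,"mj":98,"mxd":73,"n":41,"utz":36,"vpo":39}
After op 4 (add /ec 34): {"ec":34,"ju":39,"mj":98,"mxd":73,"n":41,"utz":36,"vpo":39}
After op 5 (replace /n 0): {"ec":34,"ju":39,"mj":98,"mxd":73,"n":0,"utz":36,"vpo":39}
After op 6 (replace /vpo 81): {"ec":34,"ju":39,"mj":98,"mxd":73,"n":0,"utz":36,"vpo":81}
After op 7 (remove /n): {"ec":34,"ju":39,"mj":98,"mxd":73,"utz":36,"vpo":81}
After op 8 (remove /mxd): {"ec":34,"ju":39,"mj":98,"utz":36,"vpo":81}
After op 9 (replace /ec 95): {"ec":95,"ju":39,"mj":98,"utz":36,"vpo":81}
After op 10 (replace /ju 57): {"ec":95,"ju":57,"mj":98,"utz":36,"vpo":81}
After op 11 (add /ec 19): {"ec":19,"ju":57,"mj":98,"utz":36,"vpo":81}
After op 12 (add /lvi 71): {"ec":19,"ju":57,"lvi":71,"mj":98,"utz":36,"vpo":81}
After op 13 (add /rsa 16): {"ec":19,"ju":57,"lvi":71,"mj":98,"rsa":16,"utz":36,"vpo":81}
After op 14 (replace /rsa 62): {"ec":19,"ju":57,"lvi":71,"mj":98,"rsa":62,"utz":36,"vpo":81}
After op 15 (add /wss 65): {"ec":19,"ju":57,"lvi":71,"mj":98,"rsa":62,"utz":36,"vpo":81,"wss":65}
After op 16 (replace /ec 26): {"ec":26,"ju":57,"lvi":71,"mj":98,"rsa":62,"utz":36,"vpo":81,"wss":65}
After op 17 (add /lj 27): {"ec":26,"ju":57,"lj":27,"lvi":71,"mj":98,"rsa":62,"utz":36,"vpo":81,"wss":65}
After op 18 (replace /vpo 99): {"ec":26,"ju":57,"lj":27,"lvi":71,"mj":98,"rsa":62,"utz":36,"vpo":99,"wss":65}
After op 19 (add /n 61): {"ec":26,"ju":57,"lj":27,"lvi":71,"mj":98,"n":61,"rsa":62,"utz":36,"vpo":99,"wss":65}
After op 20 (remove /mj): {"ec":26,"ju":57,"lj":27,"lvi":71,"n":61,"rsa":62,"utz":36,"vpo":99,"wss":65}
After op 21 (remove /vpo): {"ec":26,"ju":57,"lj":27,"lvi":71,"n":61,"rsa":62,"utz":36,"wss":65}
After op 22 (add /dyt 80): {"dyt":80,"ec":26,"ju":57,"lj":27,"lvi":71,"n":61,"rsa":62,"utz":36,"wss":65}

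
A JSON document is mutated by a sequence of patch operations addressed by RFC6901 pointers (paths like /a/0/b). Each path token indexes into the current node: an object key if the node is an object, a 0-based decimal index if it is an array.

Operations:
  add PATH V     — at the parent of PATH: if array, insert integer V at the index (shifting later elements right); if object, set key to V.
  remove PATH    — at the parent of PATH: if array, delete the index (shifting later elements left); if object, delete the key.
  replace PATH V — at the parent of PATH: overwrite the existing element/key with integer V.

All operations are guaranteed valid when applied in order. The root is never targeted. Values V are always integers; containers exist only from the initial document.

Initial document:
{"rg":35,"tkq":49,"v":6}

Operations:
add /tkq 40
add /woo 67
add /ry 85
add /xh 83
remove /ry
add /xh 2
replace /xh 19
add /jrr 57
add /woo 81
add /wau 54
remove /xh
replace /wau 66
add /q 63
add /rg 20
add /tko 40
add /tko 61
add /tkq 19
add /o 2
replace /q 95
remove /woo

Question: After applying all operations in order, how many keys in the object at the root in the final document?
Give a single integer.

Answer: 8

Derivation:
After op 1 (add /tkq 40): {"rg":35,"tkq":40,"v":6}
After op 2 (add /woo 67): {"rg":35,"tkq":40,"v":6,"woo":67}
After op 3 (add /ry 85): {"rg":35,"ry":85,"tkq":40,"v":6,"woo":67}
After op 4 (add /xh 83): {"rg":35,"ry":85,"tkq":40,"v":6,"woo":67,"xh":83}
After op 5 (remove /ry): {"rg":35,"tkq":40,"v":6,"woo":67,"xh":83}
After op 6 (add /xh 2): {"rg":35,"tkq":40,"v":6,"woo":67,"xh":2}
After op 7 (replace /xh 19): {"rg":35,"tkq":40,"v":6,"woo":67,"xh":19}
After op 8 (add /jrr 57): {"jrr":57,"rg":35,"tkq":40,"v":6,"woo":67,"xh":19}
After op 9 (add /woo 81): {"jrr":57,"rg":35,"tkq":40,"v":6,"woo":81,"xh":19}
After op 10 (add /wau 54): {"jrr":57,"rg":35,"tkq":40,"v":6,"wau":54,"woo":81,"xh":19}
After op 11 (remove /xh): {"jrr":57,"rg":35,"tkq":40,"v":6,"wau":54,"woo":81}
After op 12 (replace /wau 66): {"jrr":57,"rg":35,"tkq":40,"v":6,"wau":66,"woo":81}
After op 13 (add /q 63): {"jrr":57,"q":63,"rg":35,"tkq":40,"v":6,"wau":66,"woo":81}
After op 14 (add /rg 20): {"jrr":57,"q":63,"rg":20,"tkq":40,"v":6,"wau":66,"woo":81}
After op 15 (add /tko 40): {"jrr":57,"q":63,"rg":20,"tko":40,"tkq":40,"v":6,"wau":66,"woo":81}
After op 16 (add /tko 61): {"jrr":57,"q":63,"rg":20,"tko":61,"tkq":40,"v":6,"wau":66,"woo":81}
After op 17 (add /tkq 19): {"jrr":57,"q":63,"rg":20,"tko":61,"tkq":19,"v":6,"wau":66,"woo":81}
After op 18 (add /o 2): {"jrr":57,"o":2,"q":63,"rg":20,"tko":61,"tkq":19,"v":6,"wau":66,"woo":81}
After op 19 (replace /q 95): {"jrr":57,"o":2,"q":95,"rg":20,"tko":61,"tkq":19,"v":6,"wau":66,"woo":81}
After op 20 (remove /woo): {"jrr":57,"o":2,"q":95,"rg":20,"tko":61,"tkq":19,"v":6,"wau":66}
Size at the root: 8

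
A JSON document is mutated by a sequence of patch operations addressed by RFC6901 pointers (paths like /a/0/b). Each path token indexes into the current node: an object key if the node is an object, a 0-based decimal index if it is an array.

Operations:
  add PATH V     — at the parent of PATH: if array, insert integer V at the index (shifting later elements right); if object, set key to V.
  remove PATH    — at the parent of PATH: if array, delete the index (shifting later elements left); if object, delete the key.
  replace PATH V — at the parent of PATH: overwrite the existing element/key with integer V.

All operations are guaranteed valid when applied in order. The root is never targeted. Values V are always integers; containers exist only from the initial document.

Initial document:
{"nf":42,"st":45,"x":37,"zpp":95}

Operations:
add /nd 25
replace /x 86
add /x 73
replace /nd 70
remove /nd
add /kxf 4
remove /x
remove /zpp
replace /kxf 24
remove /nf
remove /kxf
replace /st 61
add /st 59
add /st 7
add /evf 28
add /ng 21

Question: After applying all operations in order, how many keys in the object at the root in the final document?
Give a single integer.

Answer: 3

Derivation:
After op 1 (add /nd 25): {"nd":25,"nf":42,"st":45,"x":37,"zpp":95}
After op 2 (replace /x 86): {"nd":25,"nf":42,"st":45,"x":86,"zpp":95}
After op 3 (add /x 73): {"nd":25,"nf":42,"st":45,"x":73,"zpp":95}
After op 4 (replace /nd 70): {"nd":70,"nf":42,"st":45,"x":73,"zpp":95}
After op 5 (remove /nd): {"nf":42,"st":45,"x":73,"zpp":95}
After op 6 (add /kxf 4): {"kxf":4,"nf":42,"st":45,"x":73,"zpp":95}
After op 7 (remove /x): {"kxf":4,"nf":42,"st":45,"zpp":95}
After op 8 (remove /zpp): {"kxf":4,"nf":42,"st":45}
After op 9 (replace /kxf 24): {"kxf":24,"nf":42,"st":45}
After op 10 (remove /nf): {"kxf":24,"st":45}
After op 11 (remove /kxf): {"st":45}
After op 12 (replace /st 61): {"st":61}
After op 13 (add /st 59): {"st":59}
After op 14 (add /st 7): {"st":7}
After op 15 (add /evf 28): {"evf":28,"st":7}
After op 16 (add /ng 21): {"evf":28,"ng":21,"st":7}
Size at the root: 3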